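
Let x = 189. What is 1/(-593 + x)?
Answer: -1/404 ≈ -0.0024752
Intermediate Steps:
1/(-593 + x) = 1/(-593 + 189) = 1/(-404) = -1/404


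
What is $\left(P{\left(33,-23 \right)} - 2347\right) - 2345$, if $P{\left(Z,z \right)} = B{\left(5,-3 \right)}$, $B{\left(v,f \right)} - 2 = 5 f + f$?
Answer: $-4708$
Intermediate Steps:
$B{\left(v,f \right)} = 2 + 6 f$ ($B{\left(v,f \right)} = 2 + \left(5 f + f\right) = 2 + 6 f$)
$P{\left(Z,z \right)} = -16$ ($P{\left(Z,z \right)} = 2 + 6 \left(-3\right) = 2 - 18 = -16$)
$\left(P{\left(33,-23 \right)} - 2347\right) - 2345 = \left(-16 - 2347\right) - 2345 = -2363 - 2345 = -4708$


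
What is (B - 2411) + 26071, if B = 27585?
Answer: 51245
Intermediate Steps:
(B - 2411) + 26071 = (27585 - 2411) + 26071 = 25174 + 26071 = 51245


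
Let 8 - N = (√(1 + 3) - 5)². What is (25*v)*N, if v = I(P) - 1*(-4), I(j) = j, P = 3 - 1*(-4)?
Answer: -275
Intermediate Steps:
P = 7 (P = 3 + 4 = 7)
N = -1 (N = 8 - (√(1 + 3) - 5)² = 8 - (√4 - 5)² = 8 - (2 - 5)² = 8 - 1*(-3)² = 8 - 1*9 = 8 - 9 = -1)
v = 11 (v = 7 - 1*(-4) = 7 + 4 = 11)
(25*v)*N = (25*11)*(-1) = 275*(-1) = -275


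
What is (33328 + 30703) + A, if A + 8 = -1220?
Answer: 62803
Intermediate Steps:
A = -1228 (A = -8 - 1220 = -1228)
(33328 + 30703) + A = (33328 + 30703) - 1228 = 64031 - 1228 = 62803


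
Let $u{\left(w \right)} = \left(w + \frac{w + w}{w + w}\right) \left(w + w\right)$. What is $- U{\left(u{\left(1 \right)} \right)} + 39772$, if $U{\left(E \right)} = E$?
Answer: $39768$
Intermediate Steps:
$u{\left(w \right)} = 2 w \left(1 + w\right)$ ($u{\left(w \right)} = \left(w + \frac{2 w}{2 w}\right) 2 w = \left(w + 2 w \frac{1}{2 w}\right) 2 w = \left(w + 1\right) 2 w = \left(1 + w\right) 2 w = 2 w \left(1 + w\right)$)
$- U{\left(u{\left(1 \right)} \right)} + 39772 = - 2 \cdot 1 \left(1 + 1\right) + 39772 = - 2 \cdot 1 \cdot 2 + 39772 = \left(-1\right) 4 + 39772 = -4 + 39772 = 39768$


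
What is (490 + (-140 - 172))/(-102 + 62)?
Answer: -89/20 ≈ -4.4500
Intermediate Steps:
(490 + (-140 - 172))/(-102 + 62) = (490 - 312)/(-40) = 178*(-1/40) = -89/20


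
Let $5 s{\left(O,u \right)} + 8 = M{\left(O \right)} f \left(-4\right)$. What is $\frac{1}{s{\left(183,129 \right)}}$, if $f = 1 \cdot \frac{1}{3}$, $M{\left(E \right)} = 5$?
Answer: $- \frac{15}{44} \approx -0.34091$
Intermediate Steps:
$f = \frac{1}{3}$ ($f = 1 \cdot \frac{1}{3} = \frac{1}{3} \approx 0.33333$)
$s{\left(O,u \right)} = - \frac{44}{15}$ ($s{\left(O,u \right)} = - \frac{8}{5} + \frac{5 \cdot \frac{1}{3} \left(-4\right)}{5} = - \frac{8}{5} + \frac{\frac{5}{3} \left(-4\right)}{5} = - \frac{8}{5} + \frac{1}{5} \left(- \frac{20}{3}\right) = - \frac{8}{5} - \frac{4}{3} = - \frac{44}{15}$)
$\frac{1}{s{\left(183,129 \right)}} = \frac{1}{- \frac{44}{15}} = - \frac{15}{44}$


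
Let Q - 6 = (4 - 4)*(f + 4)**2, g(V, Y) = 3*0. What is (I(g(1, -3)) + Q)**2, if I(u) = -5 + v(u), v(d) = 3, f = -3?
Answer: 16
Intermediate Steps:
g(V, Y) = 0
I(u) = -2 (I(u) = -5 + 3 = -2)
Q = 6 (Q = 6 + (4 - 4)*(-3 + 4)**2 = 6 + 0*1**2 = 6 + 0*1 = 6 + 0 = 6)
(I(g(1, -3)) + Q)**2 = (-2 + 6)**2 = 4**2 = 16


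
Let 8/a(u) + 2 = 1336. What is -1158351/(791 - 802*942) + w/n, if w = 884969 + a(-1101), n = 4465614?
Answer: 1298566371274483/749300602292278 ≈ 1.7330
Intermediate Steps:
a(u) = 4/667 (a(u) = 8/(-2 + 1336) = 8/1334 = 8*(1/1334) = 4/667)
w = 590274327/667 (w = 884969 + 4/667 = 590274327/667 ≈ 8.8497e+5)
-1158351/(791 - 802*942) + w/n = -1158351/(791 - 802*942) + (590274327/667)/4465614 = -1158351/(791 - 755484) + (590274327/667)*(1/4465614) = -1158351/(-754693) + 196758109/992854846 = -1158351*(-1/754693) + 196758109/992854846 = 1158351/754693 + 196758109/992854846 = 1298566371274483/749300602292278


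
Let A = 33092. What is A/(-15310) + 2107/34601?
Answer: -79482723/37838665 ≈ -2.1006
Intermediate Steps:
A/(-15310) + 2107/34601 = 33092/(-15310) + 2107/34601 = 33092*(-1/15310) + 2107*(1/34601) = -16546/7655 + 301/4943 = -79482723/37838665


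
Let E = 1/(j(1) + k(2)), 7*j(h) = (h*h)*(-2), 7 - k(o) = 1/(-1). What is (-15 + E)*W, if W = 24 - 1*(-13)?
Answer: -29711/54 ≈ -550.20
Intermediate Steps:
k(o) = 8 (k(o) = 7 - 1/(-1) = 7 - (-1) = 7 - 1*(-1) = 7 + 1 = 8)
W = 37 (W = 24 + 13 = 37)
j(h) = -2*h²/7 (j(h) = ((h*h)*(-2))/7 = (h²*(-2))/7 = (-2*h²)/7 = -2*h²/7)
E = 7/54 (E = 1/(-2/7*1² + 8) = 1/(-2/7*1 + 8) = 1/(-2/7 + 8) = 1/(54/7) = 7/54 ≈ 0.12963)
(-15 + E)*W = (-15 + 7/54)*37 = -803/54*37 = -29711/54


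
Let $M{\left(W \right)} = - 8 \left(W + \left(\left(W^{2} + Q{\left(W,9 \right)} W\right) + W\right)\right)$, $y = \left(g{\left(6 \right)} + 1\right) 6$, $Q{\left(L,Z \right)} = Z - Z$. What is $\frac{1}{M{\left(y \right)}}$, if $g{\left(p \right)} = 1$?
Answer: $- \frac{1}{1344} \approx -0.00074405$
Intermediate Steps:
$Q{\left(L,Z \right)} = 0$
$y = 12$ ($y = \left(1 + 1\right) 6 = 2 \cdot 6 = 12$)
$M{\left(W \right)} = - 16 W - 8 W^{2}$ ($M{\left(W \right)} = - 8 \left(W + \left(\left(W^{2} + 0 W\right) + W\right)\right) = - 8 \left(W + \left(\left(W^{2} + 0\right) + W\right)\right) = - 8 \left(W + \left(W^{2} + W\right)\right) = - 8 \left(W + \left(W + W^{2}\right)\right) = - 8 \left(W^{2} + 2 W\right) = - 16 W - 8 W^{2}$)
$\frac{1}{M{\left(y \right)}} = \frac{1}{\left(-8\right) 12 \left(2 + 12\right)} = \frac{1}{\left(-8\right) 12 \cdot 14} = \frac{1}{-1344} = - \frac{1}{1344}$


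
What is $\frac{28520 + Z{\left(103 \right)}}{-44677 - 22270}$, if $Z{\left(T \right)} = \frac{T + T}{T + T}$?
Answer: $- \frac{28521}{66947} \approx -0.42602$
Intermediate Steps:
$Z{\left(T \right)} = 1$ ($Z{\left(T \right)} = \frac{2 T}{2 T} = 2 T \frac{1}{2 T} = 1$)
$\frac{28520 + Z{\left(103 \right)}}{-44677 - 22270} = \frac{28520 + 1}{-44677 - 22270} = \frac{28521}{-66947} = 28521 \left(- \frac{1}{66947}\right) = - \frac{28521}{66947}$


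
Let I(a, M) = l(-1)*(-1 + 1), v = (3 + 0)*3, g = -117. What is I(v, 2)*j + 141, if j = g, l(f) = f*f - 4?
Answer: 141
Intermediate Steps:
l(f) = -4 + f**2 (l(f) = f**2 - 4 = -4 + f**2)
j = -117
v = 9 (v = 3*3 = 9)
I(a, M) = 0 (I(a, M) = (-4 + (-1)**2)*(-1 + 1) = (-4 + 1)*0 = -3*0 = 0)
I(v, 2)*j + 141 = 0*(-117) + 141 = 0 + 141 = 141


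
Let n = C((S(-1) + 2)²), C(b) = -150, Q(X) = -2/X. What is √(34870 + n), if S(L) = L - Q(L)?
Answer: 4*√2170 ≈ 186.33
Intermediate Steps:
S(L) = L + 2/L (S(L) = L - (-2)/L = L + 2/L)
n = -150
√(34870 + n) = √(34870 - 150) = √34720 = 4*√2170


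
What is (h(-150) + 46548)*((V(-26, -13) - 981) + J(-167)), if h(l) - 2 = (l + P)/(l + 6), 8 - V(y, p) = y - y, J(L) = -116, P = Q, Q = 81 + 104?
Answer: -811082965/16 ≈ -5.0693e+7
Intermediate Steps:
Q = 185
P = 185
V(y, p) = 8 (V(y, p) = 8 - (y - y) = 8 - 1*0 = 8 + 0 = 8)
h(l) = 2 + (185 + l)/(6 + l) (h(l) = 2 + (l + 185)/(l + 6) = 2 + (185 + l)/(6 + l))
(h(-150) + 46548)*((V(-26, -13) - 981) + J(-167)) = ((197 + 3*(-150))/(6 - 150) + 46548)*((8 - 981) - 116) = ((197 - 450)/(-144) + 46548)*(-973 - 116) = (-1/144*(-253) + 46548)*(-1089) = (253/144 + 46548)*(-1089) = (6703165/144)*(-1089) = -811082965/16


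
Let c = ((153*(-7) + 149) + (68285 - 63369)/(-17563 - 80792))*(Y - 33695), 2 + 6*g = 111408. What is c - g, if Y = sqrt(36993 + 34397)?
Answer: 610782710443/19671 - 997570486*sqrt(590)/98355 ≈ 3.0804e+7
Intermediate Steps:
Y = 11*sqrt(590) (Y = sqrt(71390) = 11*sqrt(590) ≈ 267.19)
g = 55703/3 (g = -1/3 + (1/6)*111408 = -1/3 + 18568 = 55703/3 ≈ 18568.)
c = 611147955014/19671 - 997570486*sqrt(590)/98355 (c = ((153*(-7) + 149) + (68285 - 63369)/(-17563 - 80792))*(11*sqrt(590) - 33695) = ((-1071 + 149) + 4916/(-98355))*(-33695 + 11*sqrt(590)) = (-922 + 4916*(-1/98355))*(-33695 + 11*sqrt(590)) = (-922 - 4916/98355)*(-33695 + 11*sqrt(590)) = -90688226*(-33695 + 11*sqrt(590))/98355 = 611147955014/19671 - 997570486*sqrt(590)/98355 ≈ 3.0822e+7)
c - g = (611147955014/19671 - 997570486*sqrt(590)/98355) - 1*55703/3 = (611147955014/19671 - 997570486*sqrt(590)/98355) - 55703/3 = 610782710443/19671 - 997570486*sqrt(590)/98355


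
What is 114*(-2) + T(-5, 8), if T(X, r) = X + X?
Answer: -238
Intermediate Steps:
T(X, r) = 2*X
114*(-2) + T(-5, 8) = 114*(-2) + 2*(-5) = -228 - 10 = -238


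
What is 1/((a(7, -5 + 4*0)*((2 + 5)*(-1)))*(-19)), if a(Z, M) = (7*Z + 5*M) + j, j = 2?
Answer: 1/3458 ≈ 0.00028918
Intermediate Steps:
a(Z, M) = 2 + 5*M + 7*Z (a(Z, M) = (7*Z + 5*M) + 2 = (5*M + 7*Z) + 2 = 2 + 5*M + 7*Z)
1/((a(7, -5 + 4*0)*((2 + 5)*(-1)))*(-19)) = 1/(((2 + 5*(-5 + 4*0) + 7*7)*((2 + 5)*(-1)))*(-19)) = 1/(((2 + 5*(-5 + 0) + 49)*(7*(-1)))*(-19)) = 1/(((2 + 5*(-5) + 49)*(-7))*(-19)) = 1/(((2 - 25 + 49)*(-7))*(-19)) = 1/((26*(-7))*(-19)) = 1/(-182*(-19)) = 1/3458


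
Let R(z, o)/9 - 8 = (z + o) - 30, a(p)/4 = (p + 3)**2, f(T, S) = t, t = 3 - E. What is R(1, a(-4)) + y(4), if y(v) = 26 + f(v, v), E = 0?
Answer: -124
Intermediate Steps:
t = 3 (t = 3 - 1*0 = 3 + 0 = 3)
f(T, S) = 3
a(p) = 4*(3 + p)**2 (a(p) = 4*(p + 3)**2 = 4*(3 + p)**2)
R(z, o) = -198 + 9*o + 9*z (R(z, o) = 72 + 9*((z + o) - 30) = 72 + 9*((o + z) - 30) = 72 + 9*(-30 + o + z) = 72 + (-270 + 9*o + 9*z) = -198 + 9*o + 9*z)
y(v) = 29 (y(v) = 26 + 3 = 29)
R(1, a(-4)) + y(4) = (-198 + 9*(4*(3 - 4)**2) + 9*1) + 29 = (-198 + 9*(4*(-1)**2) + 9) + 29 = (-198 + 9*(4*1) + 9) + 29 = (-198 + 9*4 + 9) + 29 = (-198 + 36 + 9) + 29 = -153 + 29 = -124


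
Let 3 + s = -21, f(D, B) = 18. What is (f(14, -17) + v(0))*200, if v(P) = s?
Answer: -1200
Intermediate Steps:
s = -24 (s = -3 - 21 = -24)
v(P) = -24
(f(14, -17) + v(0))*200 = (18 - 24)*200 = -6*200 = -1200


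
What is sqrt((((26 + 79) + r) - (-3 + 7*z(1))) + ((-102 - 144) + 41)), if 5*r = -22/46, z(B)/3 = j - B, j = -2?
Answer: I*sqrt(450915)/115 ≈ 5.8391*I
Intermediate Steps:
z(B) = -6 - 3*B (z(B) = 3*(-2 - B) = -6 - 3*B)
r = -11/115 (r = (-22/46)/5 = (-22*1/46)/5 = (1/5)*(-11/23) = -11/115 ≈ -0.095652)
sqrt((((26 + 79) + r) - (-3 + 7*z(1))) + ((-102 - 144) + 41)) = sqrt((((26 + 79) - 11/115) - (-3 + 7*(-6 - 3*1))) + ((-102 - 144) + 41)) = sqrt(((105 - 11/115) - (-3 + 7*(-6 - 3))) + (-246 + 41)) = sqrt((12064/115 - (-3 + 7*(-9))) - 205) = sqrt((12064/115 - (-3 - 63)) - 205) = sqrt((12064/115 - 1*(-66)) - 205) = sqrt((12064/115 + 66) - 205) = sqrt(19654/115 - 205) = sqrt(-3921/115) = I*sqrt(450915)/115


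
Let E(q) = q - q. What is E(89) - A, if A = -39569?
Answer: 39569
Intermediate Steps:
E(q) = 0
E(89) - A = 0 - 1*(-39569) = 0 + 39569 = 39569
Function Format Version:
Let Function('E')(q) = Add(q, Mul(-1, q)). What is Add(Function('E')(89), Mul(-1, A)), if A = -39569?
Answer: 39569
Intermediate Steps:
Function('E')(q) = 0
Add(Function('E')(89), Mul(-1, A)) = Add(0, Mul(-1, -39569)) = Add(0, 39569) = 39569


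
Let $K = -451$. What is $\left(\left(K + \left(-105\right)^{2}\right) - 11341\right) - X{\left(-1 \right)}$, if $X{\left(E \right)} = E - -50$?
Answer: $-816$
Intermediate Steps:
$X{\left(E \right)} = 50 + E$ ($X{\left(E \right)} = E + 50 = 50 + E$)
$\left(\left(K + \left(-105\right)^{2}\right) - 11341\right) - X{\left(-1 \right)} = \left(\left(-451 + \left(-105\right)^{2}\right) - 11341\right) - \left(50 - 1\right) = \left(\left(-451 + 11025\right) - 11341\right) - 49 = \left(10574 - 11341\right) - 49 = -767 - 49 = -816$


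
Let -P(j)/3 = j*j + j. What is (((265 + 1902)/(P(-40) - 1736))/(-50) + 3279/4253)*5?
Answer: 1061119451/272872480 ≈ 3.8887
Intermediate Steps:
P(j) = -3*j - 3*j² (P(j) = -3*(j*j + j) = -3*(j² + j) = -3*(j + j²) = -3*j - 3*j²)
(((265 + 1902)/(P(-40) - 1736))/(-50) + 3279/4253)*5 = (((265 + 1902)/(-3*(-40)*(1 - 40) - 1736))/(-50) + 3279/4253)*5 = ((2167/(-3*(-40)*(-39) - 1736))*(-1/50) + 3279*(1/4253))*5 = ((2167/(-4680 - 1736))*(-1/50) + 3279/4253)*5 = ((2167/(-6416))*(-1/50) + 3279/4253)*5 = ((2167*(-1/6416))*(-1/50) + 3279/4253)*5 = (-2167/6416*(-1/50) + 3279/4253)*5 = (2167/320800 + 3279/4253)*5 = (1061119451/1364362400)*5 = 1061119451/272872480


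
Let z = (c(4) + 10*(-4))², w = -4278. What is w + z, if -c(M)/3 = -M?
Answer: -3494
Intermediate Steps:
c(M) = 3*M (c(M) = -(-3)*M = 3*M)
z = 784 (z = (3*4 + 10*(-4))² = (12 - 40)² = (-28)² = 784)
w + z = -4278 + 784 = -3494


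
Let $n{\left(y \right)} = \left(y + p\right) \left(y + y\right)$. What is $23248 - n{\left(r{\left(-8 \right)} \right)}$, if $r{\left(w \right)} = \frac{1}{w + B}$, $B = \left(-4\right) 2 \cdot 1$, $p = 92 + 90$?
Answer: $\frac{2978655}{128} \approx 23271.0$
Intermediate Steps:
$p = 182$
$B = -8$ ($B = \left(-8\right) 1 = -8$)
$r{\left(w \right)} = \frac{1}{-8 + w}$ ($r{\left(w \right)} = \frac{1}{w - 8} = \frac{1}{-8 + w}$)
$n{\left(y \right)} = 2 y \left(182 + y\right)$ ($n{\left(y \right)} = \left(y + 182\right) \left(y + y\right) = \left(182 + y\right) 2 y = 2 y \left(182 + y\right)$)
$23248 - n{\left(r{\left(-8 \right)} \right)} = 23248 - \frac{2 \left(182 + \frac{1}{-8 - 8}\right)}{-8 - 8} = 23248 - \frac{2 \left(182 + \frac{1}{-16}\right)}{-16} = 23248 - 2 \left(- \frac{1}{16}\right) \left(182 - \frac{1}{16}\right) = 23248 - 2 \left(- \frac{1}{16}\right) \frac{2911}{16} = 23248 - - \frac{2911}{128} = 23248 + \frac{2911}{128} = \frac{2978655}{128}$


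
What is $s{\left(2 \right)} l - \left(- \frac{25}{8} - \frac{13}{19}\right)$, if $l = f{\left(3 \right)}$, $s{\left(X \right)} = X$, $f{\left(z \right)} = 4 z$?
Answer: $\frac{4227}{152} \approx 27.809$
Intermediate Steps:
$l = 12$ ($l = 4 \cdot 3 = 12$)
$s{\left(2 \right)} l - \left(- \frac{25}{8} - \frac{13}{19}\right) = 2 \cdot 12 - \left(- \frac{25}{8} - \frac{13}{19}\right) = 24 - - \frac{579}{152} = 24 + \left(\frac{25}{8} + \frac{13}{19}\right) = 24 + \frac{579}{152} = \frac{4227}{152}$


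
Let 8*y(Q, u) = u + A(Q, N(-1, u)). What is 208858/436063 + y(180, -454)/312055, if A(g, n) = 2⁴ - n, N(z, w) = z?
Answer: 521210905989/1088605115720 ≈ 0.47879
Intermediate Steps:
A(g, n) = 16 - n
y(Q, u) = 17/8 + u/8 (y(Q, u) = (u + (16 - 1*(-1)))/8 = (u + (16 + 1))/8 = (u + 17)/8 = (17 + u)/8 = 17/8 + u/8)
208858/436063 + y(180, -454)/312055 = 208858/436063 + (17/8 + (⅛)*(-454))/312055 = 208858*(1/436063) + (17/8 - 227/4)*(1/312055) = 208858/436063 - 437/8*1/312055 = 208858/436063 - 437/2496440 = 521210905989/1088605115720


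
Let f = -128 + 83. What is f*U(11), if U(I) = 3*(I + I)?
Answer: -2970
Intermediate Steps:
U(I) = 6*I (U(I) = 3*(2*I) = 6*I)
f = -45
f*U(11) = -270*11 = -45*66 = -2970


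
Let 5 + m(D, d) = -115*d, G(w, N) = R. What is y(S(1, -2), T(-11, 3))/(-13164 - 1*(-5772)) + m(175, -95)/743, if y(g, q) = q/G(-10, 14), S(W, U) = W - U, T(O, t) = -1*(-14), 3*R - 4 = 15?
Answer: 36515737/2484592 ≈ 14.697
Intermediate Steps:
R = 19/3 (R = 4/3 + (⅓)*15 = 4/3 + 5 = 19/3 ≈ 6.3333)
T(O, t) = 14
G(w, N) = 19/3
m(D, d) = -5 - 115*d
y(g, q) = 3*q/19 (y(g, q) = q/(19/3) = q*(3/19) = 3*q/19)
y(S(1, -2), T(-11, 3))/(-13164 - 1*(-5772)) + m(175, -95)/743 = ((3/19)*14)/(-13164 - 1*(-5772)) + (-5 - 115*(-95))/743 = 42/(19*(-13164 + 5772)) + (-5 + 10925)*(1/743) = (42/19)/(-7392) + 10920*(1/743) = (42/19)*(-1/7392) + 10920/743 = -1/3344 + 10920/743 = 36515737/2484592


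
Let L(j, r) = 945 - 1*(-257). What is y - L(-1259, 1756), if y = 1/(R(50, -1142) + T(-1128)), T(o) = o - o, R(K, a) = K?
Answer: -60099/50 ≈ -1202.0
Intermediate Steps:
T(o) = 0
L(j, r) = 1202 (L(j, r) = 945 + 257 = 1202)
y = 1/50 (y = 1/(50 + 0) = 1/50 ≈ 0.020000)
y - L(-1259, 1756) = 1/50 - 1*1202 = 1/50 - 1202 = -60099/50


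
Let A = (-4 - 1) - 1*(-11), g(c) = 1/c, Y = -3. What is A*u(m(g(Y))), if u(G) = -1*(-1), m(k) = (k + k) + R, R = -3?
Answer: 6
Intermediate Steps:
m(k) = -3 + 2*k (m(k) = (k + k) - 3 = 2*k - 3 = -3 + 2*k)
A = 6 (A = -5 + 11 = 6)
u(G) = 1
A*u(m(g(Y))) = 6*1 = 6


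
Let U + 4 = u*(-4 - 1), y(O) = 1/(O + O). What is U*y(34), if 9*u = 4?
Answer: -14/153 ≈ -0.091503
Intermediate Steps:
u = 4/9 (u = (1/9)*4 = 4/9 ≈ 0.44444)
y(O) = 1/(2*O)
U = -56/9 (U = -4 + 4*(-4 - 1)/9 = -4 + (4/9)*(-5) = -4 - 20/9 = -56/9 ≈ -6.2222)
U*y(34) = -28/(9*34) = -56/9*1/68 = -14/153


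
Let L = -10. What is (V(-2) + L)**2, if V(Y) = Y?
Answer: 144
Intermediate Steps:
(V(-2) + L)**2 = (-2 - 10)**2 = (-12)**2 = 144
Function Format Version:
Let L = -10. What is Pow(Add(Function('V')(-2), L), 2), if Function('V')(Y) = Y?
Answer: 144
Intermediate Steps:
Pow(Add(Function('V')(-2), L), 2) = Pow(Add(-2, -10), 2) = Pow(-12, 2) = 144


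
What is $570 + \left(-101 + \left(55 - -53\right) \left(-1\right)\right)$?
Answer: $361$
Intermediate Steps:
$570 + \left(-101 + \left(55 - -53\right) \left(-1\right)\right) = 570 + \left(-101 + \left(55 + 53\right) \left(-1\right)\right) = 570 + \left(-101 + 108 \left(-1\right)\right) = 570 - 209 = 361$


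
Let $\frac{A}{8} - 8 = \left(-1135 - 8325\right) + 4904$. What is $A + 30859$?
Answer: $-5525$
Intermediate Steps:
$A = -36384$ ($A = 64 + 8 \left(\left(-1135 - 8325\right) + 4904\right) = 64 + 8 \left(-9460 + 4904\right) = 64 + 8 \left(-4556\right) = 64 - 36448 = -36384$)
$A + 30859 = -36384 + 30859 = -5525$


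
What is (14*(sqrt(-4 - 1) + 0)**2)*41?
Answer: -2870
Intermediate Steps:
(14*(sqrt(-4 - 1) + 0)**2)*41 = (14*(sqrt(-5) + 0)**2)*41 = (14*(I*sqrt(5) + 0)**2)*41 = (14*(I*sqrt(5))**2)*41 = (14*(-5))*41 = -70*41 = -2870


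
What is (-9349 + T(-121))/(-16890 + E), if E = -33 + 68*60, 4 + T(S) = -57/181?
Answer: 1692950/2324583 ≈ 0.72828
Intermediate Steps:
T(S) = -781/181 (T(S) = -4 - 57/181 = -781/181)
E = 4047 (E = -33 + 4080 = 4047)
(-9349 + T(-121))/(-16890 + E) = (-9349 - 781/181)/(-16890 + 4047) = -1692950/181/(-12843) = -1692950/181*(-1/12843) = 1692950/2324583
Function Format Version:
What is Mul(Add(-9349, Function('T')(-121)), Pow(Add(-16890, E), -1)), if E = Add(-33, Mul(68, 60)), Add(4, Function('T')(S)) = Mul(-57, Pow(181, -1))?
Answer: Rational(1692950, 2324583) ≈ 0.72828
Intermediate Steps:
Function('T')(S) = Rational(-781, 181) (Function('T')(S) = Add(-4, Mul(-57, Pow(181, -1))) = Add(-4, Mul(-57, Rational(1, 181))) = Add(-4, Rational(-57, 181)) = Rational(-781, 181))
E = 4047 (E = Add(-33, 4080) = 4047)
Mul(Add(-9349, Function('T')(-121)), Pow(Add(-16890, E), -1)) = Mul(Add(-9349, Rational(-781, 181)), Pow(Add(-16890, 4047), -1)) = Mul(Rational(-1692950, 181), Pow(-12843, -1)) = Mul(Rational(-1692950, 181), Rational(-1, 12843)) = Rational(1692950, 2324583)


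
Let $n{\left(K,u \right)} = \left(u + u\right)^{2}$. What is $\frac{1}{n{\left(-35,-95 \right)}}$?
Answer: $\frac{1}{36100} \approx 2.7701 \cdot 10^{-5}$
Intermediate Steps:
$n{\left(K,u \right)} = 4 u^{2}$ ($n{\left(K,u \right)} = \left(2 u\right)^{2} = 4 u^{2}$)
$\frac{1}{n{\left(-35,-95 \right)}} = \frac{1}{4 \left(-95\right)^{2}} = \frac{1}{4 \cdot 9025} = \frac{1}{36100}$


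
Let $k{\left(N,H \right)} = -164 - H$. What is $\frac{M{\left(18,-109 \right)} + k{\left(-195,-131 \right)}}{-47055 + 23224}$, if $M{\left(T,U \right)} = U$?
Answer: $\frac{142}{23831} \approx 0.0059586$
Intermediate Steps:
$\frac{M{\left(18,-109 \right)} + k{\left(-195,-131 \right)}}{-47055 + 23224} = \frac{-109 - 33}{-47055 + 23224} = \frac{-109 + \left(-164 + 131\right)}{-23831} = \left(-109 - 33\right) \left(- \frac{1}{23831}\right) = \left(-142\right) \left(- \frac{1}{23831}\right) = \frac{142}{23831}$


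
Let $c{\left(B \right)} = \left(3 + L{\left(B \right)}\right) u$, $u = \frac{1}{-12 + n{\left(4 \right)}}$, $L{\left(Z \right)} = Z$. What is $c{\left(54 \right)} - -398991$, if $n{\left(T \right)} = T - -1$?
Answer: $\frac{2792880}{7} \approx 3.9898 \cdot 10^{5}$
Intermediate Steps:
$n{\left(T \right)} = 1 + T$ ($n{\left(T \right)} = T + 1 = 1 + T$)
$u = - \frac{1}{7}$ ($u = \frac{1}{-12 + \left(1 + 4\right)} = \frac{1}{-12 + 5} = \frac{1}{-7} = - \frac{1}{7} \approx -0.14286$)
$c{\left(B \right)} = - \frac{3}{7} - \frac{B}{7}$ ($c{\left(B \right)} = \left(3 + B\right) \left(- \frac{1}{7}\right) = - \frac{3}{7} - \frac{B}{7}$)
$c{\left(54 \right)} - -398991 = \left(- \frac{3}{7} - \frac{54}{7}\right) - -398991 = \left(- \frac{3}{7} - \frac{54}{7}\right) + 398991 = - \frac{57}{7} + 398991 = \frac{2792880}{7}$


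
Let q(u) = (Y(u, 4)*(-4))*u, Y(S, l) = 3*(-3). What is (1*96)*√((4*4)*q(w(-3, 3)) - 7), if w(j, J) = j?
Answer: 96*I*√1735 ≈ 3998.7*I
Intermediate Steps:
Y(S, l) = -9
q(u) = 36*u (q(u) = (-9*(-4))*u = 36*u)
(1*96)*√((4*4)*q(w(-3, 3)) - 7) = (1*96)*√((4*4)*(36*(-3)) - 7) = 96*√(16*(-108) - 7) = 96*√(-1728 - 7) = 96*√(-1735) = 96*(I*√1735) = 96*I*√1735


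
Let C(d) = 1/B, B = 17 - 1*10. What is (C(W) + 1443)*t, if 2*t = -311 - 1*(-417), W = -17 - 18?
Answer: 535406/7 ≈ 76487.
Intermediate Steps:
W = -35
B = 7 (B = 17 - 10 = 7)
t = 53 (t = (-311 - 1*(-417))/2 = (-311 + 417)/2 = (½)*106 = 53)
C(d) = ⅐ (C(d) = 1/7 = ⅐)
(C(W) + 1443)*t = (⅐ + 1443)*53 = (10102/7)*53 = 535406/7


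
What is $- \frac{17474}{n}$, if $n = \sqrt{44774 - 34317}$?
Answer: $- \frac{17474 \sqrt{10457}}{10457} \approx -170.88$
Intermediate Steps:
$n = \sqrt{10457} \approx 102.26$
$- \frac{17474}{n} = - \frac{17474}{\sqrt{10457}} = - 17474 \frac{\sqrt{10457}}{10457} = - \frac{17474 \sqrt{10457}}{10457}$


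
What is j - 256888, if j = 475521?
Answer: 218633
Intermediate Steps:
j - 256888 = 475521 - 256888 = 218633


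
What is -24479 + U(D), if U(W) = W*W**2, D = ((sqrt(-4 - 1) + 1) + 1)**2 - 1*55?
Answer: -186655 + 37312*I*sqrt(5) ≈ -1.8666e+5 + 83432.0*I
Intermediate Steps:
D = -55 + (2 + I*sqrt(5))**2 (D = ((sqrt(-5) + 1) + 1)**2 - 55 = ((I*sqrt(5) + 1) + 1)**2 - 55 = ((1 + I*sqrt(5)) + 1)**2 - 55 = (2 + I*sqrt(5))**2 - 55 = -55 + (2 + I*sqrt(5))**2 ≈ -56.0 + 8.9443*I)
U(W) = W**3
-24479 + U(D) = -24479 + (-56 + 4*I*sqrt(5))**3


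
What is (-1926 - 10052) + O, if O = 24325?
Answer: 12347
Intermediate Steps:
(-1926 - 10052) + O = (-1926 - 10052) + 24325 = -11978 + 24325 = 12347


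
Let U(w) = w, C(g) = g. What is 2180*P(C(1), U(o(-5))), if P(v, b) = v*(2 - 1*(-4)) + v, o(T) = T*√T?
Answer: 15260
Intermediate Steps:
o(T) = T^(3/2)
P(v, b) = 7*v (P(v, b) = v*(2 + 4) + v = v*6 + v = 6*v + v = 7*v)
2180*P(C(1), U(o(-5))) = 2180*(7*1) = 2180*7 = 15260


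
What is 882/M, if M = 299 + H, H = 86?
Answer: 126/55 ≈ 2.2909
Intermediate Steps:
M = 385 (M = 299 + 86 = 385)
882/M = 882/385 = 882*(1/385) = 126/55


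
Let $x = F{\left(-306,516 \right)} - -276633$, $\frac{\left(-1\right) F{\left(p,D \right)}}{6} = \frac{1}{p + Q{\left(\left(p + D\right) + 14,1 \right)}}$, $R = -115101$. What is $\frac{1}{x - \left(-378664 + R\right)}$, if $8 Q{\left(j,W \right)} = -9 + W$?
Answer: $\frac{307}{236512192} \approx 1.298 \cdot 10^{-6}$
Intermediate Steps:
$Q{\left(j,W \right)} = - \frac{9}{8} + \frac{W}{8}$ ($Q{\left(j,W \right)} = \frac{-9 + W}{8} = - \frac{9}{8} + \frac{W}{8}$)
$F{\left(p,D \right)} = - \frac{6}{-1 + p}$ ($F{\left(p,D \right)} = - \frac{6}{p + \left(- \frac{9}{8} + \frac{1}{8} \cdot 1\right)} = - \frac{6}{p + \left(- \frac{9}{8} + \frac{1}{8}\right)} = - \frac{6}{p - 1} = - \frac{6}{-1 + p}$)
$x = \frac{84926337}{307}$ ($x = - \frac{6}{-1 - 306} - -276633 = - \frac{6}{-307} + 276633 = \left(-6\right) \left(- \frac{1}{307}\right) + 276633 = \frac{6}{307} + 276633 = \frac{84926337}{307} \approx 2.7663 \cdot 10^{5}$)
$\frac{1}{x - \left(-378664 + R\right)} = \frac{1}{\frac{84926337}{307} + \left(378664 - -115101\right)} = \frac{1}{\frac{84926337}{307} + \left(378664 + 115101\right)} = \frac{1}{\frac{84926337}{307} + 493765} = \frac{1}{\frac{236512192}{307}} = \frac{307}{236512192}$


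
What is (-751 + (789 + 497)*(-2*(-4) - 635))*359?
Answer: -289739207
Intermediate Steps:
(-751 + (789 + 497)*(-2*(-4) - 635))*359 = (-751 + 1286*(8 - 635))*359 = (-751 + 1286*(-627))*359 = (-751 - 806322)*359 = -807073*359 = -289739207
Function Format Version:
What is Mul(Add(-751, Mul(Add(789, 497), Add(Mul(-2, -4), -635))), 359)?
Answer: -289739207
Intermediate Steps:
Mul(Add(-751, Mul(Add(789, 497), Add(Mul(-2, -4), -635))), 359) = Mul(Add(-751, Mul(1286, Add(8, -635))), 359) = Mul(Add(-751, Mul(1286, -627)), 359) = Mul(Add(-751, -806322), 359) = Mul(-807073, 359) = -289739207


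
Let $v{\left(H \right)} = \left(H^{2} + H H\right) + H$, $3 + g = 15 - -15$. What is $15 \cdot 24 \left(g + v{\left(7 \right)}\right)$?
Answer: $47520$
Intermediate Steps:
$g = 27$ ($g = -3 + \left(15 - -15\right) = -3 + \left(15 + 15\right) = -3 + 30 = 27$)
$v{\left(H \right)} = H + 2 H^{2}$ ($v{\left(H \right)} = \left(H^{2} + H^{2}\right) + H = 2 H^{2} + H = H + 2 H^{2}$)
$15 \cdot 24 \left(g + v{\left(7 \right)}\right) = 15 \cdot 24 \left(27 + 7 \left(1 + 2 \cdot 7\right)\right) = 15 \cdot 24 \left(27 + 7 \left(1 + 14\right)\right) = 15 \cdot 24 \left(27 + 7 \cdot 15\right) = 15 \cdot 24 \left(27 + 105\right) = 15 \cdot 24 \cdot 132 = 15 \cdot 3168 = 47520$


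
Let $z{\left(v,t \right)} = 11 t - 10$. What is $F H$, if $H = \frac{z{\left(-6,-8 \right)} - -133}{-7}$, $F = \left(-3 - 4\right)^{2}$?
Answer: $-245$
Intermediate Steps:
$z{\left(v,t \right)} = -10 + 11 t$
$F = 49$ ($F = \left(-7\right)^{2} = 49$)
$H = -5$ ($H = \frac{\left(-10 + 11 \left(-8\right)\right) - -133}{-7} = \left(\left(-10 - 88\right) + 133\right) \left(- \frac{1}{7}\right) = \left(-98 + 133\right) \left(- \frac{1}{7}\right) = 35 \left(- \frac{1}{7}\right) = -5$)
$F H = 49 \left(-5\right) = -245$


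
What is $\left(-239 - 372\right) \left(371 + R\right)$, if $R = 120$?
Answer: $-300001$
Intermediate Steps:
$\left(-239 - 372\right) \left(371 + R\right) = \left(-239 - 372\right) \left(371 + 120\right) = \left(-611\right) 491 = -300001$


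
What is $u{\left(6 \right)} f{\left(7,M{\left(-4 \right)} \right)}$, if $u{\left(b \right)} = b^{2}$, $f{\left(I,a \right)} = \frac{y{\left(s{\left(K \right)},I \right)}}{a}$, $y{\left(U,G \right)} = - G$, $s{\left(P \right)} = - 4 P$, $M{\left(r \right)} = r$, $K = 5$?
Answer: $63$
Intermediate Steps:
$f{\left(I,a \right)} = - \frac{I}{a}$ ($f{\left(I,a \right)} = \frac{\left(-1\right) I}{a} = - \frac{I}{a}$)
$u{\left(6 \right)} f{\left(7,M{\left(-4 \right)} \right)} = 6^{2} \left(\left(-1\right) 7 \frac{1}{-4}\right) = 36 \left(\left(-1\right) 7 \left(- \frac{1}{4}\right)\right) = 36 \cdot \frac{7}{4} = 63$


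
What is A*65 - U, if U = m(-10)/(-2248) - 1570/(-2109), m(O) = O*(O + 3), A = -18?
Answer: -2775194585/2370516 ≈ -1170.7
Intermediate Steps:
m(O) = O*(3 + O)
U = 1690865/2370516 (U = -10*(3 - 10)/(-2248) - 1570/(-2109) = -10*(-7)*(-1/2248) - 1570*(-1/2109) = 70*(-1/2248) + 1570/2109 = -35/1124 + 1570/2109 = 1690865/2370516 ≈ 0.71329)
A*65 - U = -18*65 - 1*1690865/2370516 = -1170 - 1690865/2370516 = -2775194585/2370516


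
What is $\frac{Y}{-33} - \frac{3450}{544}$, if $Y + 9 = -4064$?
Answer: $\frac{1050931}{8976} \approx 117.08$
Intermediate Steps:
$Y = -4073$ ($Y = -9 - 4064 = -4073$)
$\frac{Y}{-33} - \frac{3450}{544} = - \frac{4073}{-33} - \frac{3450}{544} = \left(-4073\right) \left(- \frac{1}{33}\right) - \frac{1725}{272} = \frac{4073}{33} - \frac{1725}{272} = \frac{1050931}{8976}$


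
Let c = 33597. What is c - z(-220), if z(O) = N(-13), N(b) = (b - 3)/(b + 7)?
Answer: 100783/3 ≈ 33594.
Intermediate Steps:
N(b) = (-3 + b)/(7 + b)
z(O) = 8/3 (z(O) = (-3 - 13)/(7 - 13) = -16/(-6) = -⅙*(-16) = 8/3)
c - z(-220) = 33597 - 1*8/3 = 33597 - 8/3 = 100783/3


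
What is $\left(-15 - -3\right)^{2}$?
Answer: $144$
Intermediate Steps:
$\left(-15 - -3\right)^{2} = \left(-15 + \left(-3 + 6\right)\right)^{2} = \left(-15 + 3\right)^{2} = \left(-12\right)^{2} = 144$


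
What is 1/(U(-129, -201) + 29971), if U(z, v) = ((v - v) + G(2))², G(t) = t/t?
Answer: 1/29972 ≈ 3.3364e-5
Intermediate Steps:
G(t) = 1
U(z, v) = 1 (U(z, v) = ((v - v) + 1)² = (0 + 1)² = 1² = 1)
1/(U(-129, -201) + 29971) = 1/(1 + 29971) = 1/29972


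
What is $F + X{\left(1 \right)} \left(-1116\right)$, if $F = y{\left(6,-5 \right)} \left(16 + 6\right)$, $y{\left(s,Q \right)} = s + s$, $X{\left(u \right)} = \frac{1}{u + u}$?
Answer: $-294$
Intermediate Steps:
$X{\left(u \right)} = \frac{1}{2 u}$
$y{\left(s,Q \right)} = 2 s$
$F = 264$ ($F = 2 \cdot 6 \left(16 + 6\right) = 12 \cdot 22 = 264$)
$F + X{\left(1 \right)} \left(-1116\right) = 264 + \frac{1}{2 \cdot 1} \left(-1116\right) = 264 + \frac{1}{2} \cdot 1 \left(-1116\right) = 264 + \frac{1}{2} \left(-1116\right) = 264 - 558 = -294$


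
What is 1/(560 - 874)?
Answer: -1/314 ≈ -0.0031847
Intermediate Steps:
1/(560 - 874) = 1/(-314) = -1/314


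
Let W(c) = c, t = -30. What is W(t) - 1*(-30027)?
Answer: 29997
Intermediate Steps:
W(t) - 1*(-30027) = -30 - 1*(-30027) = -30 + 30027 = 29997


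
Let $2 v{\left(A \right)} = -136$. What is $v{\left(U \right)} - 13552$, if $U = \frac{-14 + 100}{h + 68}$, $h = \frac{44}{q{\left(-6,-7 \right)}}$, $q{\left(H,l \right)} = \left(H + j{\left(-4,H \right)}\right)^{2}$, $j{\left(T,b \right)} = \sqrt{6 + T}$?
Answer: $-13620$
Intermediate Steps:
$q{\left(H,l \right)} = \left(H + \sqrt{2}\right)^{2}$ ($q{\left(H,l \right)} = \left(H + \sqrt{6 - 4}\right)^{2} = \left(H + \sqrt{2}\right)^{2}$)
$h = \frac{44}{\left(-6 + \sqrt{2}\right)^{2}} \approx 2.0923$
$U = \frac{86}{68 + \frac{44}{\left(6 - \sqrt{2}\right)^{2}}}$ ($U = \frac{-14 + 100}{\frac{44}{\left(6 - \sqrt{2}\right)^{2}} + 68} = \frac{86}{68 + \frac{44}{\left(6 - \sqrt{2}\right)^{2}}} \approx 1.227$)
$v{\left(A \right)} = -68$ ($v{\left(A \right)} = \frac{1}{2} \left(-136\right) = -68$)
$v{\left(U \right)} - 13552 = -68 - 13552 = -13620$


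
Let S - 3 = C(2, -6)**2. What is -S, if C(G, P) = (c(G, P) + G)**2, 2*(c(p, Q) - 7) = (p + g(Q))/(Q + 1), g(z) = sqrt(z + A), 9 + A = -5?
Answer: -3691916/625 + 339856*I*sqrt(5)/625 ≈ -5907.1 + 1215.9*I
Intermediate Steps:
A = -14 (A = -9 - 5 = -14)
g(z) = sqrt(-14 + z) (g(z) = sqrt(z - 14) = sqrt(-14 + z))
c(p, Q) = 7 + (p + sqrt(-14 + Q))/(2*(1 + Q)) (c(p, Q) = 7 + ((p + sqrt(-14 + Q))/(Q + 1))/2 = 7 + ((p + sqrt(-14 + Q))/(1 + Q))/2 = 7 + (p + sqrt(-14 + Q))/(2*(1 + Q)))
C(G, P) = (G + (14 + G + sqrt(-14 + P) + 14*P)/(2*(1 + P)))**2 (C(G, P) = ((14 + G + sqrt(-14 + P) + 14*P)/(2*(1 + P)) + G)**2 = (G + (14 + G + sqrt(-14 + P) + 14*P)/(2*(1 + P)))**2)
S = 3 + (-88 + 2*I*sqrt(5))**4/10000 (S = 3 + ((14 + 2 + sqrt(-14 - 6) + 14*(-6) + 2*2*(1 - 6))**2/(4*(1 - 6)**2))**2 = 3 + ((1/4)*(14 + 2 + sqrt(-20) - 84 + 2*2*(-5))**2/(-5)**2)**2 = 3 + ((1/4)*(1/25)*(14 + 2 + 2*I*sqrt(5) - 84 - 20)**2)**2 = 3 + ((1/4)*(1/25)*(-88 + 2*I*sqrt(5))**2)**2 = 3 + ((-88 + 2*I*sqrt(5))**2/100)**2 = 3 + (-88 + 2*I*sqrt(5))**4/10000 ≈ 5907.1 - 1215.9*I)
-S = -(3691916/625 - 339856*I*sqrt(5)/625) = -3691916/625 + 339856*I*sqrt(5)/625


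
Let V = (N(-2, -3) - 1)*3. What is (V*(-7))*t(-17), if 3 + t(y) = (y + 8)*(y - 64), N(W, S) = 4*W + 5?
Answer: 60984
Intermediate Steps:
N(W, S) = 5 + 4*W
V = -12 (V = ((5 + 4*(-2)) - 1)*3 = ((5 - 8) - 1)*3 = (-3 - 1)*3 = -4*3 = -12)
t(y) = -3 + (-64 + y)*(8 + y) (t(y) = -3 + (y + 8)*(y - 64) = -3 + (8 + y)*(-64 + y) = -3 + (-64 + y)*(8 + y))
(V*(-7))*t(-17) = (-12*(-7))*(-515 + (-17)² - 56*(-17)) = 84*(-515 + 289 + 952) = 84*726 = 60984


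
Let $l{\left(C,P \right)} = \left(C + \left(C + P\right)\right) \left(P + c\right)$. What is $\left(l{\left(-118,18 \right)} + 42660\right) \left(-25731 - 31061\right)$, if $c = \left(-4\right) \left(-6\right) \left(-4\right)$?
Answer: $-3388437888$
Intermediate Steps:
$c = -96$ ($c = 24 \left(-4\right) = -96$)
$l{\left(C,P \right)} = \left(-96 + P\right) \left(P + 2 C\right)$ ($l{\left(C,P \right)} = \left(C + \left(C + P\right)\right) \left(P - 96\right) = \left(P + 2 C\right) \left(-96 + P\right) = \left(-96 + P\right) \left(P + 2 C\right)$)
$\left(l{\left(-118,18 \right)} + 42660\right) \left(-25731 - 31061\right) = \left(\left(18^{2} - -22656 - 1728 + 2 \left(-118\right) 18\right) + 42660\right) \left(-25731 - 31061\right) = \left(\left(324 + 22656 - 1728 - 4248\right) + 42660\right) \left(-56792\right) = \left(17004 + 42660\right) \left(-56792\right) = 59664 \left(-56792\right) = -3388437888$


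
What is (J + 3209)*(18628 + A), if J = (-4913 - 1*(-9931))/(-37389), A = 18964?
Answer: 4510148430536/37389 ≈ 1.2063e+8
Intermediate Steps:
J = -5018/37389 (J = (-4913 + 9931)*(-1/37389) = 5018*(-1/37389) = -5018/37389 ≈ -0.13421)
(J + 3209)*(18628 + A) = (-5018/37389 + 3209)*(18628 + 18964) = (119976283/37389)*37592 = 4510148430536/37389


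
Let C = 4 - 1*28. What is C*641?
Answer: -15384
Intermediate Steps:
C = -24 (C = 4 - 28 = -24)
C*641 = -24*641 = -15384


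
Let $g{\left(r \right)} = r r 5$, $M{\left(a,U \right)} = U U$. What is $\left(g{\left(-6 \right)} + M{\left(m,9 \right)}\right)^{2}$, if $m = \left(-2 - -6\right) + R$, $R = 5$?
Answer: $68121$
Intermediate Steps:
$m = 9$ ($m = \left(-2 - -6\right) + 5 = \left(-2 + 6\right) + 5 = 4 + 5 = 9$)
$M{\left(a,U \right)} = U^{2}$
$g{\left(r \right)} = 5 r^{2}$ ($g{\left(r \right)} = r^{2} \cdot 5 = 5 r^{2}$)
$\left(g{\left(-6 \right)} + M{\left(m,9 \right)}\right)^{2} = \left(5 \left(-6\right)^{2} + 9^{2}\right)^{2} = \left(5 \cdot 36 + 81\right)^{2} = \left(180 + 81\right)^{2} = 261^{2} = 68121$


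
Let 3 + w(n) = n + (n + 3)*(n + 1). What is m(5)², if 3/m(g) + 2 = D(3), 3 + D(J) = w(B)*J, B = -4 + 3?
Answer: 9/289 ≈ 0.031142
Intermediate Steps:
B = -1
w(n) = -3 + n + (1 + n)*(3 + n) (w(n) = -3 + (n + (n + 3)*(n + 1)) = -3 + (n + (3 + n)*(1 + n)) = -3 + (n + (1 + n)*(3 + n)) = -3 + n + (1 + n)*(3 + n))
D(J) = -3 - 4*J (D(J) = -3 + (-(5 - 1))*J = -3 + (-1*4)*J = -3 - 4*J)
m(g) = -3/17 (m(g) = 3/(-2 + (-3 - 4*3)) = 3/(-2 + (-3 - 12)) = 3/(-2 - 15) = 3/(-17) = 3*(-1/17) = -3/17)
m(5)² = (-3/17)² = 9/289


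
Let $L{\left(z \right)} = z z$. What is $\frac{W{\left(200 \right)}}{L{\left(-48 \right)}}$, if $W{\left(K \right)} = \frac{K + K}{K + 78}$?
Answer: $\frac{25}{40032} \approx 0.0006245$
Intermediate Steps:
$L{\left(z \right)} = z^{2}$
$W{\left(K \right)} = \frac{2 K}{78 + K}$
$\frac{W{\left(200 \right)}}{L{\left(-48 \right)}} = \frac{2 \cdot 200 \frac{1}{78 + 200}}{\left(-48\right)^{2}} = \frac{2 \cdot 200 \cdot \frac{1}{278}}{2304} = 2 \cdot 200 \cdot \frac{1}{278} \cdot \frac{1}{2304} = \frac{200}{139} \cdot \frac{1}{2304} = \frac{25}{40032}$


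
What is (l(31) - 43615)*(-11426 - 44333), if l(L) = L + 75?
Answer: 2426018331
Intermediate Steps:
l(L) = 75 + L
(l(31) - 43615)*(-11426 - 44333) = ((75 + 31) - 43615)*(-11426 - 44333) = (106 - 43615)*(-55759) = -43509*(-55759) = 2426018331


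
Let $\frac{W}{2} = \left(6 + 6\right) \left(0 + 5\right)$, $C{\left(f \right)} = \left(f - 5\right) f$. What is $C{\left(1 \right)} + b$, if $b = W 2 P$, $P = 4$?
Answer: $956$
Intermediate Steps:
$C{\left(f \right)} = f \left(-5 + f\right)$ ($C{\left(f \right)} = \left(-5 + f\right) f = f \left(-5 + f\right)$)
$W = 120$ ($W = 2 \left(6 + 6\right) \left(0 + 5\right) = 2 \cdot 12 \cdot 5 = 2 \cdot 60 = 120$)
$b = 960$ ($b = 120 \cdot 2 \cdot 4 = 240 \cdot 4 = 960$)
$C{\left(1 \right)} + b = 1 \left(-5 + 1\right) + 960 = 1 \left(-4\right) + 960 = -4 + 960 = 956$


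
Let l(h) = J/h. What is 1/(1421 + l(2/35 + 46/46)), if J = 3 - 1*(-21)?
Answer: 37/53417 ≈ 0.00069266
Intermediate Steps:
J = 24 (J = 3 + 21 = 24)
l(h) = 24/h
1/(1421 + l(2/35 + 46/46)) = 1/(1421 + 24/(2/35 + 46/46)) = 1/(1421 + 24/(2*(1/35) + 46*(1/46))) = 1/(1421 + 24/(2/35 + 1)) = 1/(1421 + 24/(37/35)) = 1/(1421 + 24*(35/37)) = 1/(1421 + 840/37) = 1/(53417/37) = 37/53417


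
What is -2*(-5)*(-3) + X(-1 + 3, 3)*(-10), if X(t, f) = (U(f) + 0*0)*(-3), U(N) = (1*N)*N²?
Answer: 780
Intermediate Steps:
U(N) = N³ (U(N) = N*N² = N³)
X(t, f) = -3*f³ (X(t, f) = (f³ + 0*0)*(-3) = (f³ + 0)*(-3) = f³*(-3) = -3*f³)
-2*(-5)*(-3) + X(-1 + 3, 3)*(-10) = -2*(-5)*(-3) - 3*3³*(-10) = 10*(-3) - 3*27*(-10) = -30 - 81*(-10) = -30 + 810 = 780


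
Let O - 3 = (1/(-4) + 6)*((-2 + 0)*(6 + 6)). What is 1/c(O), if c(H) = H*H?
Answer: 1/18225 ≈ 5.4870e-5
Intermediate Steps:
O = -135 (O = 3 + (1/(-4) + 6)*((-2 + 0)*(6 + 6)) = 3 + (-¼ + 6)*(-2*12) = 3 + (23/4)*(-24) = 3 - 138 = -135)
c(H) = H²
1/c(O) = 1/((-135)²) = 1/18225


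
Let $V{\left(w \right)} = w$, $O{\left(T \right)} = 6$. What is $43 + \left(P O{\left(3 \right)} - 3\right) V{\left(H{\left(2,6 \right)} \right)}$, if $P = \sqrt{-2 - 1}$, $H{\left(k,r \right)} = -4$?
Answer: $55 - 24 i \sqrt{3} \approx 55.0 - 41.569 i$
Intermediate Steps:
$P = i \sqrt{3}$ ($P = \sqrt{-3} = i \sqrt{3} \approx 1.732 i$)
$43 + \left(P O{\left(3 \right)} - 3\right) V{\left(H{\left(2,6 \right)} \right)} = 43 + \left(i \sqrt{3} \cdot 6 - 3\right) \left(-4\right) = 43 + \left(6 i \sqrt{3} - 3\right) \left(-4\right) = 43 + \left(-3 + 6 i \sqrt{3}\right) \left(-4\right) = 43 + \left(12 - 24 i \sqrt{3}\right) = 55 - 24 i \sqrt{3}$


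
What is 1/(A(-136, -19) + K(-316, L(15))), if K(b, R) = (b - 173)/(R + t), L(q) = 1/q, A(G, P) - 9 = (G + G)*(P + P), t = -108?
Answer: 1619/16755890 ≈ 9.6623e-5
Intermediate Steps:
A(G, P) = 9 + 4*G*P (A(G, P) = 9 + (G + G)*(P + P) = 9 + (2*G)*(2*P) = 9 + 4*G*P)
K(b, R) = (-173 + b)/(-108 + R) (K(b, R) = (b - 173)/(R - 108) = (-173 + b)/(-108 + R))
1/(A(-136, -19) + K(-316, L(15))) = 1/((9 + 4*(-136)*(-19)) + (-173 - 316)/(-108 + 1/15)) = 1/((9 + 10336) - 489/(-108 + 1/15)) = 1/(10345 - 489/(-1619/15)) = 1/(10345 - 15/1619*(-489)) = 1/(10345 + 7335/1619) = 1/(16755890/1619) = 1619/16755890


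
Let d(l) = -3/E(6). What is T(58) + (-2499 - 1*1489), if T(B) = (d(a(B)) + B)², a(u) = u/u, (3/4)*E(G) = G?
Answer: -42711/64 ≈ -667.36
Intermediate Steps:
E(G) = 4*G/3
a(u) = 1
d(l) = -3/8 (d(l) = -3/((4/3)*6) = -3/8)
T(B) = (-3/8 + B)²
T(58) + (-2499 - 1*1489) = (-3 + 8*58)²/64 + (-2499 - 1*1489) = (-3 + 464)²/64 + (-2499 - 1489) = (1/64)*461² - 3988 = (1/64)*212521 - 3988 = 212521/64 - 3988 = -42711/64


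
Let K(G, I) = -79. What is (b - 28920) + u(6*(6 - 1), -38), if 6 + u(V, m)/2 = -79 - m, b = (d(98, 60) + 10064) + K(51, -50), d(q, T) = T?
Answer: -18969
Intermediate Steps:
b = 10045 (b = (60 + 10064) - 79 = 10124 - 79 = 10045)
u(V, m) = -170 - 2*m (u(V, m) = -12 + 2*(-79 - m) = -12 + (-158 - 2*m) = -170 - 2*m)
(b - 28920) + u(6*(6 - 1), -38) = (10045 - 28920) + (-170 - 2*(-38)) = -18875 + (-170 + 76) = -18875 - 94 = -18969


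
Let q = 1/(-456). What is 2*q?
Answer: -1/228 ≈ -0.0043860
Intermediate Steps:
q = -1/456 ≈ -0.0021930
2*q = 2*(-1/456) = -1/228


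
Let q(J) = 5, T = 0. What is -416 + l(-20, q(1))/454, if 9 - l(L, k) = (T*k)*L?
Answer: -188855/454 ≈ -415.98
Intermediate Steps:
l(L, k) = 9 (l(L, k) = 9 - 0*k*L = 9 - 0*L = 9 - 1*0 = 9 + 0 = 9)
-416 + l(-20, q(1))/454 = -416 + 9/454 = -188855/454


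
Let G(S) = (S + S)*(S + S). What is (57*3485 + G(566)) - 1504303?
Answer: -24234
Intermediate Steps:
G(S) = 4*S² (G(S) = (2*S)*(2*S) = 4*S²)
(57*3485 + G(566)) - 1504303 = (57*3485 + 4*566²) - 1504303 = (198645 + 4*320356) - 1504303 = (198645 + 1281424) - 1504303 = 1480069 - 1504303 = -24234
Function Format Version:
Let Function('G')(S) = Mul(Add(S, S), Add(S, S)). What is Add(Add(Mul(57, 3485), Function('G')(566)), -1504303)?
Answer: -24234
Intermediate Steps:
Function('G')(S) = Mul(4, Pow(S, 2)) (Function('G')(S) = Mul(Mul(2, S), Mul(2, S)) = Mul(4, Pow(S, 2)))
Add(Add(Mul(57, 3485), Function('G')(566)), -1504303) = Add(Add(Mul(57, 3485), Mul(4, Pow(566, 2))), -1504303) = Add(Add(198645, Mul(4, 320356)), -1504303) = Add(Add(198645, 1281424), -1504303) = Add(1480069, -1504303) = -24234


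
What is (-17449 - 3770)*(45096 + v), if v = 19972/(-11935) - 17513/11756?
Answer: -12204550451474817/12755260 ≈ -9.5682e+8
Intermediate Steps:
v = -443808487/140307860 (v = 19972*(-1/11935) - 17513*1/11756 = -19972/11935 - 17513/11756 = -443808487/140307860 ≈ -3.1631)
(-17449 - 3770)*(45096 + v) = (-17449 - 3770)*(45096 - 443808487/140307860) = -21219*6326879446073/140307860 = -12204550451474817/12755260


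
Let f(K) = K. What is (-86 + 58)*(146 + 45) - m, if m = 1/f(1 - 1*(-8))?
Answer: -48133/9 ≈ -5348.1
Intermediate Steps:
m = ⅑ (m = 1/(1 - 1*(-8)) = 1/(1 + 8) = 1/9 = ⅑ ≈ 0.11111)
(-86 + 58)*(146 + 45) - m = (-86 + 58)*(146 + 45) - 1*⅑ = -28*191 - ⅑ = -5348 - ⅑ = -48133/9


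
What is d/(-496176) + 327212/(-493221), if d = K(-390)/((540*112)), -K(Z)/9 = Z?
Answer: -4040829829529/6090918969856 ≈ -0.66342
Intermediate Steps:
K(Z) = -9*Z
d = 13/224 (d = (-9*(-390))/((540*112)) = 3510/60480 = 3510*(1/60480) = 13/224 ≈ 0.058036)
d/(-496176) + 327212/(-493221) = (13/224)/(-496176) + 327212/(-493221) = (13/224)*(-1/496176) + 327212*(-1/493221) = -13/111143424 - 327212/493221 = -4040829829529/6090918969856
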